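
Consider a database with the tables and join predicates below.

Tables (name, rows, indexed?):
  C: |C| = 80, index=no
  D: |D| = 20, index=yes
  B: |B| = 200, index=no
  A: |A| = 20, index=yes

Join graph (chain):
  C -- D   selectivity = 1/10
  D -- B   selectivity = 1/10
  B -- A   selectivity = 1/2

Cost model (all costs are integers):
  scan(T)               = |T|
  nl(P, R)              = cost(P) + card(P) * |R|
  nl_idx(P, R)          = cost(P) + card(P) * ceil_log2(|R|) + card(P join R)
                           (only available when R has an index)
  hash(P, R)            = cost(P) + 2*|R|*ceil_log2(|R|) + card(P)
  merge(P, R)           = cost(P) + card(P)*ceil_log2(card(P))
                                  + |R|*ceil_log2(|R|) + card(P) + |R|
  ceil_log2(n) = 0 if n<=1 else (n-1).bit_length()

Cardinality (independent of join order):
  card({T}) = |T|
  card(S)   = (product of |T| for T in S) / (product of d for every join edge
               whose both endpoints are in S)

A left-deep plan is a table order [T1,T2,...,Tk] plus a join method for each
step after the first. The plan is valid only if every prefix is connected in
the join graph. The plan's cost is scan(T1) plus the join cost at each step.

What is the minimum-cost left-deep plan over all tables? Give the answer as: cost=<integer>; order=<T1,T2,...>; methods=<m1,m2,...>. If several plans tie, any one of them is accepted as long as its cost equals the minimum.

cost=5520; order=B,D,C,A; methods=hash,hash,hash

Selinger DP (subsets sized 1..n):
  {C}: scan cost=80, card=80
  {D}: scan cost=20, card=20
  {B}: scan cost=200, card=200
  {A}: scan cost=20, card=20
  {CD}: card=160; try (D,hash)→360, (D,nl_idx)→640, (C,merge)→780, (D,merge)→840, (C,hash)→1160, (C,nl)→1620 …(+1); best=360 via (D,hash)
  {BD}: card=400; try (D,hash)→600, (D,nl_idx)→1600, (B,merge)→1940, (D,merge)→2120, (B,hash)→3240, (B,nl)→4020 …(+1); best=600 via (D,hash)
  {AB}: card=2000; try (A,hash)→600, (B,merge)→1940, (A,merge)→2120, (A,nl_idx)→3200, (B,hash)→3240, (B,nl)→4020 …(+1); best=600 via (A,hash)
  {BCD}: card=3200; try (C,hash)→2120, (B,merge)→3600, (B,hash)→3720, (C,merge)→5240, (B,nl)→32360, (C,nl)→32600; best=2120 via (C,hash)
  {ABD}: card=4000; try (A,hash)→1200, (D,hash)→2800, (A,merge)→4720, (A,nl_idx)→6600, (A,nl)→8600, (D,nl_idx)→14600 …(+2); best=1200 via (A,hash)
  {ABCD}: card=32000; try (A,hash)→5520, (C,hash)→6320, (A,merge)→43840, (A,nl_idx)→50120, (C,merge)→53840, (A,nl)→66120 …(+1); best=5520 via (A,hash)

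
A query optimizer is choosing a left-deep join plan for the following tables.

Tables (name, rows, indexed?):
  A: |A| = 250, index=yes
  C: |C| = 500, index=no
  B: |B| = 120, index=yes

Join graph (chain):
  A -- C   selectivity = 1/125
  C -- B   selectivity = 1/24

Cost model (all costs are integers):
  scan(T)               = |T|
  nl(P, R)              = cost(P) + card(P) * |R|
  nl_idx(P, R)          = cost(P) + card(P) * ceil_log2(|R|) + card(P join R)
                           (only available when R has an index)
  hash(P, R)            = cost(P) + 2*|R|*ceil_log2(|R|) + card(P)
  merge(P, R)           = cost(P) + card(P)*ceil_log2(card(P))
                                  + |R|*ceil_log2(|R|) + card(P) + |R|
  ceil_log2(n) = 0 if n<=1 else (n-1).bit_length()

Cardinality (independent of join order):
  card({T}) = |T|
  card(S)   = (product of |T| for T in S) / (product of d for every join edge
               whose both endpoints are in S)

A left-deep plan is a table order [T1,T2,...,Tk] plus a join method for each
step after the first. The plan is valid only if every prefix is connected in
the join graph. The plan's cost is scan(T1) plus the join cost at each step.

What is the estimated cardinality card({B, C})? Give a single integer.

Tables in S: B(120), C(500)
Edges inside S: C-B(d=24)
numerator = 120 * 500 = 60000
denominator = 24 = 24
card(S) = 60000 / 24 = 2500

2500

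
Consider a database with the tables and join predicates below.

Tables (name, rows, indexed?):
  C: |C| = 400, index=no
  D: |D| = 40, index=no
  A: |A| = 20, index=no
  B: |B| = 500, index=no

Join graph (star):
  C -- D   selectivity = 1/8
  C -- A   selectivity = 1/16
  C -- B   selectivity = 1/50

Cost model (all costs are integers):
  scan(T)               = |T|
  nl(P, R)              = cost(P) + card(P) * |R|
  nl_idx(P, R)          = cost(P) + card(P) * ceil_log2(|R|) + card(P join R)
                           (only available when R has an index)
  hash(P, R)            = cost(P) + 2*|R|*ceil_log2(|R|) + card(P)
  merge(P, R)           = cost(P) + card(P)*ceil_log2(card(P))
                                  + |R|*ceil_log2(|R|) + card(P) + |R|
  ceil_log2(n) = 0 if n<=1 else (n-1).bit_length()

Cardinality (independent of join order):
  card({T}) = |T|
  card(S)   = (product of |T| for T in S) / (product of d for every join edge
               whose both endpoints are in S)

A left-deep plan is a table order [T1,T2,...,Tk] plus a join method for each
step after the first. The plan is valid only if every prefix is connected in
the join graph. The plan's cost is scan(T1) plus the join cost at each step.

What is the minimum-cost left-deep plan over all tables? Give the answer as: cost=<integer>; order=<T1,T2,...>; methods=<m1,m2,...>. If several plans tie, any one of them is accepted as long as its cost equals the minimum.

Selinger DP (subsets sized 1..n):
  {C}: scan cost=400, card=400
  {D}: scan cost=40, card=40
  {A}: scan cost=20, card=20
  {B}: scan cost=500, card=500
  {CD}: card=2000; try (D,hash)→1280, (C,merge)→4320, (D,merge)→4680, (C,hash)→7280, (C,nl)→16040, (D,nl)→16400; best=1280 via (D,hash)
  {AC}: card=500; try (A,hash)→1000, (C,merge)→4140, (A,merge)→4520, (C,hash)→7240, (C,nl)→8020, (A,nl)→8400; best=1000 via (A,hash)
  {BC}: card=4000; try (C,hash)→8200, (B,merge)→9400, (C,merge)→9500, (B,hash)→9800, (B,nl)→200400, (C,nl)→200500; best=8200 via (C,hash)
  {ACD}: card=2500; try (D,hash)→1980, (A,hash)→3480, (D,merge)→6280, (D,nl)→21000, (A,merge)→25400, (A,nl)→41280; best=1980 via (D,hash)
  {BCD}: card=20000; try (B,hash)→12280, (D,hash)→12680, (B,merge)→30280, (D,merge)→60480, (D,nl)→168200, (B,nl)→1001280; best=12280 via (B,hash)
  {ABC}: card=5000; try (B,hash)→10500, (B,merge)→11000, (A,hash)→12400, (A,merge)→60320, (A,nl)→88200, (B,nl)→251000; best=10500 via (B,hash)
  {ABCD}: card=25000; try (B,hash)→13480, (D,hash)→15980, (A,hash)→32480, (B,merge)→39480, (D,merge)→80780, (D,nl)→210500 …(+3); best=13480 via (B,hash)

cost=13480; order=C,A,D,B; methods=hash,hash,hash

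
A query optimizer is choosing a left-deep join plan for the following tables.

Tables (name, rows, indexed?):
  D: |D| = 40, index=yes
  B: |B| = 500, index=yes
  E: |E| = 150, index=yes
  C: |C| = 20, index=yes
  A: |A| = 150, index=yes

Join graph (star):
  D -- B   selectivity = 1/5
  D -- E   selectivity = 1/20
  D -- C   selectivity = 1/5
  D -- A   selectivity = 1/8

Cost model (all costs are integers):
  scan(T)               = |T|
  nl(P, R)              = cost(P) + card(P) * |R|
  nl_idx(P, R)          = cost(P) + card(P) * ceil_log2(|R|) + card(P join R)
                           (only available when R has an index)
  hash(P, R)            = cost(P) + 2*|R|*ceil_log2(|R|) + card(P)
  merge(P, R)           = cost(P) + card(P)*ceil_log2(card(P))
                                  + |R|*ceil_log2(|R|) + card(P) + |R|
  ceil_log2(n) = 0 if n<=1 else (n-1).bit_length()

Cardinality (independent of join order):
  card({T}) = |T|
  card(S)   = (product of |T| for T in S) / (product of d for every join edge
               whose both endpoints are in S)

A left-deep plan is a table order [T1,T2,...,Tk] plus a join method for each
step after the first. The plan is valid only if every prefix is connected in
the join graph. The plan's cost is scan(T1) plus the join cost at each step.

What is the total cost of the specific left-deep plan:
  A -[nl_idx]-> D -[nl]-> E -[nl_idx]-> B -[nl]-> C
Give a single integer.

step 1: scan A: cost=150, card=150
step 2: join D via nl_idx
    card(P join D) = 150*40/(8) = 750
    cost = 150 + 150*6 + 750 = 1800
step 3: join E via nl
    card(P join E) = 750*150/(20) = 5625
    cost = 1800 + 750*150 = 114300
step 4: join B via nl_idx
    card(P join B) = 5625*500/(5) = 562500
    cost = 114300 + 5625*9 + 562500 = 727425
step 5: join C via nl
    card(P join C) = 562500*20/(5) = 2250000
    cost = 727425 + 562500*20 = 11977425

11977425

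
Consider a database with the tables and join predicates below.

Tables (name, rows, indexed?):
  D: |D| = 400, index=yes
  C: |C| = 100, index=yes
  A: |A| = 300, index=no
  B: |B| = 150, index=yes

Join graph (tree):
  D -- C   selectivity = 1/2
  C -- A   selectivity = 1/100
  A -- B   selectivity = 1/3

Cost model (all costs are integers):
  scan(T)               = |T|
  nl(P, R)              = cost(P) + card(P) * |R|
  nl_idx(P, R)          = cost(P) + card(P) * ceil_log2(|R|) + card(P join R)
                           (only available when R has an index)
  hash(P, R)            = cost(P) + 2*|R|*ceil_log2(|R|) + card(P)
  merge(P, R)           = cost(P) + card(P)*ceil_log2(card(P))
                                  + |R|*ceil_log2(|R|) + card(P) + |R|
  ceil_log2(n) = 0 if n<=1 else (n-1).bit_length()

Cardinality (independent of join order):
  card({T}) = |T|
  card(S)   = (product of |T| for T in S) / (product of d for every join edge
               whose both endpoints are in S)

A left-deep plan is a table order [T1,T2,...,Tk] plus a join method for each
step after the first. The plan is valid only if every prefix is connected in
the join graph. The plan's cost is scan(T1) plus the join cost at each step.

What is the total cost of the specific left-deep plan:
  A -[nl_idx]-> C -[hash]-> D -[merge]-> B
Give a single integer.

1031550

step 1: scan A: cost=300, card=300
step 2: join C via nl_idx
    card(P join C) = 300*100/(100) = 300
    cost = 300 + 300*7 + 300 = 2700
step 3: join D via hash
    card(P join D) = 300*400/(2) = 60000
    cost = 2700 + 2*400*9 + 300 = 10200
step 4: join B via merge
    card(P join B) = 60000*150/(3) = 3000000
    cost = 10200 + 60000*16 + 150*8 + 60000 + 150 = 1031550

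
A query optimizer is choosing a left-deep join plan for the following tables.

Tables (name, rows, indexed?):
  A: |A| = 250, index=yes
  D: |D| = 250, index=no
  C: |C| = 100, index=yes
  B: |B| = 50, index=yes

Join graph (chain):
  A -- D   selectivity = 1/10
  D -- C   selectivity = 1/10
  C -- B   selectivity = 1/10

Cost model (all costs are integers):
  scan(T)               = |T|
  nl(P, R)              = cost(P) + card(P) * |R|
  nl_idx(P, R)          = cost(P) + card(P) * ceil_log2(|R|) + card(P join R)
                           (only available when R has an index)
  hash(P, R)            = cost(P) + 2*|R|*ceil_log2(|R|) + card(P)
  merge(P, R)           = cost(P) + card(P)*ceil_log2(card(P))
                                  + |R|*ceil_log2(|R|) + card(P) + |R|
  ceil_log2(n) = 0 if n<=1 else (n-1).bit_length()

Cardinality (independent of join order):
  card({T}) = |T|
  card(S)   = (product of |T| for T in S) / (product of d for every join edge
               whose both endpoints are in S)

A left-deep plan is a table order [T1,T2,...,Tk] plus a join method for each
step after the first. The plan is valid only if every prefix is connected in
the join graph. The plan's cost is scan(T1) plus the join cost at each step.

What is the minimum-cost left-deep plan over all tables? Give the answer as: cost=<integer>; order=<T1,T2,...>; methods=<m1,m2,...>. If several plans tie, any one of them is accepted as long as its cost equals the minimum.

cost=21500; order=D,C,B,A; methods=hash,hash,hash

Selinger DP (subsets sized 1..n):
  {A}: scan cost=250, card=250
  {D}: scan cost=250, card=250
  {C}: scan cost=100, card=100
  {B}: scan cost=50, card=50
  {AD}: card=6250; try (D,hash)→4500, (A,hash)→4500, (D,merge)→4750, (A,merge)→4750, (A,nl_idx)→8500, (D,nl)→62750 …(+1); best=4500 via (D,hash)
  {CD}: card=2500; try (C,hash)→1900, (D,merge)→3150, (C,merge)→3300, (D,hash)→4200, (C,nl_idx)→4500, (D,nl)→25100 …(+1); best=1900 via (C,hash)
  {BC}: card=500; try (B,hash)→800, (C,nl_idx)→900, (C,merge)→1200, (B,nl_idx)→1200, (B,merge)→1250, (C,hash)→1500 …(+2); best=800 via (B,hash)
  {ACD}: card=62500; try (A,hash)→8400, (C,hash)→12150, (A,merge)→36650, (A,nl_idx)→84400, (C,merge)→92800, (C,nl_idx)→110750 …(+2); best=8400 via (A,hash)
  {BCD}: card=12500; try (B,hash)→5000, (D,hash)→5300, (D,merge)→8050, (B,nl_idx)→29400, (B,merge)→34750, (D,nl)→125800 …(+1); best=5000 via (B,hash)
  {ABCD}: card=312500; try (A,hash)→21500, (B,hash)→71500, (A,merge)→194750, (A,nl_idx)→417500, (B,nl_idx)→695900, (B,merge)→1071250 …(+2); best=21500 via (A,hash)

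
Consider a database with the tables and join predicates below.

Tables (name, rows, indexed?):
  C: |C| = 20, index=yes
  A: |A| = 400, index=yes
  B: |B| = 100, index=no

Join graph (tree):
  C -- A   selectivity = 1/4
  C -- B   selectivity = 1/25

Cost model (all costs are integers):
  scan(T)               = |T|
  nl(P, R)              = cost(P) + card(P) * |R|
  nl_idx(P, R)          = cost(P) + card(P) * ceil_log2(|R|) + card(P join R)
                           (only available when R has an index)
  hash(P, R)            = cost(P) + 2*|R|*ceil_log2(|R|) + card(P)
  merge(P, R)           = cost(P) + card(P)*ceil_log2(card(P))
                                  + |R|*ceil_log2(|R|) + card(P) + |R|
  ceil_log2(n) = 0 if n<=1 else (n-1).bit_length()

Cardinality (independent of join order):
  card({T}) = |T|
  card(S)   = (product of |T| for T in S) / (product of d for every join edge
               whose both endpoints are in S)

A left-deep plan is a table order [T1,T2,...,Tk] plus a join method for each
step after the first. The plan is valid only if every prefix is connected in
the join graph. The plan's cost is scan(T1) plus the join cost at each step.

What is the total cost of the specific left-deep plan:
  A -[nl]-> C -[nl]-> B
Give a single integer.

208400

step 1: scan A: cost=400, card=400
step 2: join C via nl
    card(P join C) = 400*20/(4) = 2000
    cost = 400 + 400*20 = 8400
step 3: join B via nl
    card(P join B) = 2000*100/(25) = 8000
    cost = 8400 + 2000*100 = 208400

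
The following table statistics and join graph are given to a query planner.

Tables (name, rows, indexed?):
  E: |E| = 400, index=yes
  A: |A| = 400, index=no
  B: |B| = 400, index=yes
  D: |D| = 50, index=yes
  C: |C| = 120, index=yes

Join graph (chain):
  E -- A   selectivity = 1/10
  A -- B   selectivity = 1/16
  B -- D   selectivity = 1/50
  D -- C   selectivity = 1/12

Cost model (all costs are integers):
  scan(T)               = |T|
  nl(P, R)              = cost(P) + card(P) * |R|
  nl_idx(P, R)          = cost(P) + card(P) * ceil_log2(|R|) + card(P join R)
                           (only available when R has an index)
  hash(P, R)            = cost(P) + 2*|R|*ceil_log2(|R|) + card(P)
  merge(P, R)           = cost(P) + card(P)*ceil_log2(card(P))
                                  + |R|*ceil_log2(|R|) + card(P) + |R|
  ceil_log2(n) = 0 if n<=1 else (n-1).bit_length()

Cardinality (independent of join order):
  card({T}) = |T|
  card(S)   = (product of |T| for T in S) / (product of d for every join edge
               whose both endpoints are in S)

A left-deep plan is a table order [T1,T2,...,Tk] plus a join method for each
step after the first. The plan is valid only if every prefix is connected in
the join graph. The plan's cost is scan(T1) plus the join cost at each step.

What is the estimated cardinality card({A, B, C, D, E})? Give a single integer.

Tables in S: A(400), B(400), C(120), D(50), E(400)
Edges inside S: E-A(d=10), A-B(d=16), B-D(d=50), D-C(d=12)
numerator = 400 * 400 * 120 * 50 * 400 = 384000000000
denominator = 10 * 16 * 50 * 12 = 96000
card(S) = 384000000000 / 96000 = 4000000

4000000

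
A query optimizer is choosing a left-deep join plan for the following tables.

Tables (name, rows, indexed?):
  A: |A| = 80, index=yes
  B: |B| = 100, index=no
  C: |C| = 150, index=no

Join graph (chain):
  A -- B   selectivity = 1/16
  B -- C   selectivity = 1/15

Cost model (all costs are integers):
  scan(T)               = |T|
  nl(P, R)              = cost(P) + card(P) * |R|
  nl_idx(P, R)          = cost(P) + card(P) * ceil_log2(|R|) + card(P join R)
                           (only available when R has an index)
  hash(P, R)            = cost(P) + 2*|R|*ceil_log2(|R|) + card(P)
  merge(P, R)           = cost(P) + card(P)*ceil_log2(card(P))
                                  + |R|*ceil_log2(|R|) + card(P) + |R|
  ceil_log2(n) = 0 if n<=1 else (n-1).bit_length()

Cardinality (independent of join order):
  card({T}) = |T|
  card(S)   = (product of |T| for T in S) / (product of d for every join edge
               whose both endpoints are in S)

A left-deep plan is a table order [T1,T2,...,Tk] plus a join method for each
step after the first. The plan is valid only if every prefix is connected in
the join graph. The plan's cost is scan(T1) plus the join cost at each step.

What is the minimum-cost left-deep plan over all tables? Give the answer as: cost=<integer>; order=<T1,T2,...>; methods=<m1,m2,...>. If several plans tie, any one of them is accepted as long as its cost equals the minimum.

cost=3820; order=C,B,A; methods=hash,hash

Selinger DP (subsets sized 1..n):
  {A}: scan cost=80, card=80
  {B}: scan cost=100, card=100
  {C}: scan cost=150, card=150
  {AB}: card=500; try (A,nl_idx)→1300, (A,hash)→1320, (B,merge)→1520, (A,merge)→1540, (B,hash)→1560, (B,nl)→8080 …(+1); best=1300 via (A,nl_idx)
  {BC}: card=1000; try (B,hash)→1700, (C,merge)→2250, (B,merge)→2300, (C,hash)→2600, (C,nl)→15100, (B,nl)→15150; best=1700 via (B,hash)
  {ABC}: card=5000; try (A,hash)→3820, (C,hash)→4200, (C,merge)→7650, (A,merge)→13340, (A,nl_idx)→13700, (C,nl)→76300 …(+1); best=3820 via (A,hash)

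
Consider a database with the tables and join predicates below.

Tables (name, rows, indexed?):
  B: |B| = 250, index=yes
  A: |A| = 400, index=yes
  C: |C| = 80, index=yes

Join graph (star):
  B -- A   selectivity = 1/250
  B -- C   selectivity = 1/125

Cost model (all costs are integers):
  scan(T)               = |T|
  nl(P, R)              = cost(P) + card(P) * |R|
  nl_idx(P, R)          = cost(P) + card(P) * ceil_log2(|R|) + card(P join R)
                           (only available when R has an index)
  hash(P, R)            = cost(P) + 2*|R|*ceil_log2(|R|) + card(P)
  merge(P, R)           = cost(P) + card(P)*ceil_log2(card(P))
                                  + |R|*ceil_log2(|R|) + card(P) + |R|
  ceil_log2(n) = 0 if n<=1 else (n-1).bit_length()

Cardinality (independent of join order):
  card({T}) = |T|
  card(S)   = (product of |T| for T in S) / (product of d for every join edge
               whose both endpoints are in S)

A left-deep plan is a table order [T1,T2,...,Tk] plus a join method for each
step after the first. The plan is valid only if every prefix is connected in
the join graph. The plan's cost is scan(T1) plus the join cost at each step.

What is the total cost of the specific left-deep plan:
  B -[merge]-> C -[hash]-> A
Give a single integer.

step 1: scan B: cost=250, card=250
step 2: join C via merge
    card(P join C) = 250*80/(125) = 160
    cost = 250 + 250*8 + 80*7 + 250 + 80 = 3140
step 3: join A via hash
    card(P join A) = 160*400/(250) = 256
    cost = 3140 + 2*400*9 + 160 = 10500

10500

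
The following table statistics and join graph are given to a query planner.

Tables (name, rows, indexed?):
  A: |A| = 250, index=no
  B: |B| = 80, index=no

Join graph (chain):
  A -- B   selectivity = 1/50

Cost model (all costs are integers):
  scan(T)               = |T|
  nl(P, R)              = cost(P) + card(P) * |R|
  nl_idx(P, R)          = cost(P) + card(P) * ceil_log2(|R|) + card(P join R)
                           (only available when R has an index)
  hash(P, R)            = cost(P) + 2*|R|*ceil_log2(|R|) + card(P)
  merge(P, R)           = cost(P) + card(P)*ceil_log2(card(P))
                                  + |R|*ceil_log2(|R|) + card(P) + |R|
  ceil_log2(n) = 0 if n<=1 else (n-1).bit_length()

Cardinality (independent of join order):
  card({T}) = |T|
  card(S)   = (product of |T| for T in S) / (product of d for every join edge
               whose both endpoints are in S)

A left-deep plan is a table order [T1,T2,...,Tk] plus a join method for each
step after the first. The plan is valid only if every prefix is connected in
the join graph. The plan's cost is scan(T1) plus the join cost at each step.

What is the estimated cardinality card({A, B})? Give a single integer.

400

Tables in S: A(250), B(80)
Edges inside S: A-B(d=50)
numerator = 250 * 80 = 20000
denominator = 50 = 50
card(S) = 20000 / 50 = 400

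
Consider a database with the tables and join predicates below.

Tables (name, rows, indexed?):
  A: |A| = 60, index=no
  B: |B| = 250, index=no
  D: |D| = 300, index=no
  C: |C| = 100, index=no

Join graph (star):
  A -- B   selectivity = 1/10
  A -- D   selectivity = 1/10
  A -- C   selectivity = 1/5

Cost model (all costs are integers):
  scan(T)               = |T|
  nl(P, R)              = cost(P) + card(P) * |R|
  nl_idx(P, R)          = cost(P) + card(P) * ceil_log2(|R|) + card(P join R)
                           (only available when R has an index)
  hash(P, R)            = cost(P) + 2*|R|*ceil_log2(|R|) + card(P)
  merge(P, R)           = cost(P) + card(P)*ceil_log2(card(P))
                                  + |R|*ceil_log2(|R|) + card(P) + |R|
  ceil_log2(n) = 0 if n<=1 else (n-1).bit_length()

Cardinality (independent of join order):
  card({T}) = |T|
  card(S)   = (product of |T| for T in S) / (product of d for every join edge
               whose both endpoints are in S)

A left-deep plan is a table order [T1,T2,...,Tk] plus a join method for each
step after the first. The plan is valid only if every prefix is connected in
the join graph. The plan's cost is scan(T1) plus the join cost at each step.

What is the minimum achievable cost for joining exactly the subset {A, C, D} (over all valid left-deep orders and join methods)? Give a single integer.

Selinger DP over subsets of {A,C,D}:
  {A}: scan cost=60, card=60
  {D}: scan cost=300, card=300
  {C}: scan cost=100, card=100
  {AD}: card=1800; try (A,hash)→1320, (D,merge)→3480, (A,merge)→3720, (D,hash)→5520, (D,nl)→18060, (A,nl)→18300; best=1320 via (A,hash)
  {AC}: card=1200; try (A,hash)→920, (C,merge)→1280, (A,merge)→1320, (C,hash)→1520, (C,nl)→6060, (A,nl)→6100; best=920 via (A,hash)
  {ACD}: card=36000; try (C,hash)→4520, (D,hash)→7520, (D,merge)→18320, (C,merge)→23720, (C,nl)→181320, (D,nl)→360920; best=4520 via (C,hash)

4520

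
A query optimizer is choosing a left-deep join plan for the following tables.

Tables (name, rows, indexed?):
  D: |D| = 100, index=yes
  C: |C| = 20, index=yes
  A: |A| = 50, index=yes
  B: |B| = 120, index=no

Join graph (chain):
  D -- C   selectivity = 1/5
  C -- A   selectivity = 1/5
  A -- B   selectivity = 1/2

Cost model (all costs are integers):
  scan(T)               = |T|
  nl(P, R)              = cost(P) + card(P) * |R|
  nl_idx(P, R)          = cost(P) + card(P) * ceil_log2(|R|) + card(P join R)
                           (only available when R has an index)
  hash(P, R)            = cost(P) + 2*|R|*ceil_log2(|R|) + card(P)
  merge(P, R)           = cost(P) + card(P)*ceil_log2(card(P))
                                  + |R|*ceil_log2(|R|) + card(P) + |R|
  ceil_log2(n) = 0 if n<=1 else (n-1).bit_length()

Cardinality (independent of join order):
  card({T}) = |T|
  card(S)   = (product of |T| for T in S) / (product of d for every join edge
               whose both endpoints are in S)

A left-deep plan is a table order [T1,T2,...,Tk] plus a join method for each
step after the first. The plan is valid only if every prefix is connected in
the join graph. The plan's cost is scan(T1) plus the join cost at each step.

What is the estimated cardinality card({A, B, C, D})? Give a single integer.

Tables in S: A(50), B(120), C(20), D(100)
Edges inside S: D-C(d=5), C-A(d=5), A-B(d=2)
numerator = 50 * 120 * 20 * 100 = 12000000
denominator = 5 * 5 * 2 = 50
card(S) = 12000000 / 50 = 240000

240000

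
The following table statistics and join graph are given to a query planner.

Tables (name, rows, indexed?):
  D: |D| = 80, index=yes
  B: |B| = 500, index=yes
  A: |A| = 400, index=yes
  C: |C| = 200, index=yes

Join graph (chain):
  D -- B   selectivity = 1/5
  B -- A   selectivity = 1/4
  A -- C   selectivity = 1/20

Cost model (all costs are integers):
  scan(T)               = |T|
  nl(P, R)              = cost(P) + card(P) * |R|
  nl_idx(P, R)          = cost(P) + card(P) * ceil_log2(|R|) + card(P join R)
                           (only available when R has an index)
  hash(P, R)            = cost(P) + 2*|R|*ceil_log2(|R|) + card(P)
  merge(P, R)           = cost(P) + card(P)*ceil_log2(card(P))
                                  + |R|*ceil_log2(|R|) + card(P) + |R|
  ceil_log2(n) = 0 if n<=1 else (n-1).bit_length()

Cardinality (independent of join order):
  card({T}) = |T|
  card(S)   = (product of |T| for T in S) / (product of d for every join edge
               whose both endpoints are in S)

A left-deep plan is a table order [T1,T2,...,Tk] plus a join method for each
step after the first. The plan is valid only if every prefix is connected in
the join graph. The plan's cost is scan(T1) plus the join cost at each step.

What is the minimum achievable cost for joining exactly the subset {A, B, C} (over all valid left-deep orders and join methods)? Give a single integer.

17000

Selinger DP over subsets of {A,B,C}:
  {B}: scan cost=500, card=500
  {A}: scan cost=400, card=400
  {C}: scan cost=200, card=200
  {AB}: card=50000; try (A,hash)→8200, (B,merge)→9400, (A,merge)→9500, (B,hash)→9800, (B,nl_idx)→54000, (A,nl_idx)→55000 …(+2); best=8200 via (A,hash)
  {AC}: card=4000; try (C,hash)→4000, (A,merge)→6000, (A,nl_idx)→6000, (C,merge)→6200, (C,nl_idx)→7600, (A,hash)→7600 …(+2); best=4000 via (C,hash)
  {ABC}: card=500000; try (B,hash)→17000, (B,merge)→61000, (C,hash)→61400, (B,nl_idx)→540000, (C,merge)→860000, (C,nl_idx)→908200 …(+2); best=17000 via (B,hash)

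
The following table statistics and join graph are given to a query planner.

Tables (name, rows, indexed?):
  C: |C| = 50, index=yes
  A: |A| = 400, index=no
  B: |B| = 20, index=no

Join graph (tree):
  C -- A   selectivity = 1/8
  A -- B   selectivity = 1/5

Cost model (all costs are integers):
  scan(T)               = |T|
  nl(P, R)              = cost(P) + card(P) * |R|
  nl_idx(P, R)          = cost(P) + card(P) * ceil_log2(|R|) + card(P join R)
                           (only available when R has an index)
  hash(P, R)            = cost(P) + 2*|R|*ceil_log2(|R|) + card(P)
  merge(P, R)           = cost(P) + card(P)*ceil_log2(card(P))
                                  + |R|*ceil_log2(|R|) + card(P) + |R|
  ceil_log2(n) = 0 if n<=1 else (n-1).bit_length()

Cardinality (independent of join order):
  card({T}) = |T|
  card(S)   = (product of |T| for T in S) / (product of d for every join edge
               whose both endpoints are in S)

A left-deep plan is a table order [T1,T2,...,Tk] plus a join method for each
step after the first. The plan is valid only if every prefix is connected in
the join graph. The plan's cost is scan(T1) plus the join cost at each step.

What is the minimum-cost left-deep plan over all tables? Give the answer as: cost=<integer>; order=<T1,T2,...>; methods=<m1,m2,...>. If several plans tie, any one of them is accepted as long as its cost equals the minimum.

Selinger DP (subsets sized 1..n):
  {C}: scan cost=50, card=50
  {A}: scan cost=400, card=400
  {B}: scan cost=20, card=20
  {AC}: card=2500; try (C,hash)→1400, (A,merge)→4400, (C,merge)→4750, (C,nl_idx)→5300, (A,hash)→7300, (A,nl)→20050 …(+1); best=1400 via (C,hash)
  {AB}: card=1600; try (B,hash)→1000, (A,merge)→4140, (B,merge)→4520, (A,hash)→7240, (A,nl)→8020, (B,nl)→8400; best=1000 via (B,hash)
  {ABC}: card=10000; try (C,hash)→3200, (B,hash)→4100, (C,merge)→20550, (C,nl_idx)→20600, (B,merge)→34020, (B,nl)→51400 …(+1); best=3200 via (C,hash)

cost=3200; order=A,B,C; methods=hash,hash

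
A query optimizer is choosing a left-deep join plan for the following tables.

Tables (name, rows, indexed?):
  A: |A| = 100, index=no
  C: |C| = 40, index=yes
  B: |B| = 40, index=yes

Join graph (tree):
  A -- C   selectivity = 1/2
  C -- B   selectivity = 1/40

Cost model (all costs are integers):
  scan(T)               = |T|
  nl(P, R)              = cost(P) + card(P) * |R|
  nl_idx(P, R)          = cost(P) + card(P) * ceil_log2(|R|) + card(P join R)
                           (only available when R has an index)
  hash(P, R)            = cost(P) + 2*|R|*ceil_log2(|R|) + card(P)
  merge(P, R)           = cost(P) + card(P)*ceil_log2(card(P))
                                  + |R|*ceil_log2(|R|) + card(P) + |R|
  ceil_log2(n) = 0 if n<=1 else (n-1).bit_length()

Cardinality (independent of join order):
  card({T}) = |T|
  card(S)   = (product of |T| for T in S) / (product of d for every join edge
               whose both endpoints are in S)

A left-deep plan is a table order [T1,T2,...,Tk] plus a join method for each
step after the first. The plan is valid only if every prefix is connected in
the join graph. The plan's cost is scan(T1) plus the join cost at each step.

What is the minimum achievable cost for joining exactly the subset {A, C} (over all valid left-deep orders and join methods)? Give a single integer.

Selinger DP over subsets of {A,C}:
  {A}: scan cost=100, card=100
  {C}: scan cost=40, card=40
  {AC}: card=2000; try (C,hash)→680, (A,merge)→1120, (C,merge)→1180, (A,hash)→1480, (C,nl_idx)→2700, (A,nl)→4040 …(+1); best=680 via (C,hash)

680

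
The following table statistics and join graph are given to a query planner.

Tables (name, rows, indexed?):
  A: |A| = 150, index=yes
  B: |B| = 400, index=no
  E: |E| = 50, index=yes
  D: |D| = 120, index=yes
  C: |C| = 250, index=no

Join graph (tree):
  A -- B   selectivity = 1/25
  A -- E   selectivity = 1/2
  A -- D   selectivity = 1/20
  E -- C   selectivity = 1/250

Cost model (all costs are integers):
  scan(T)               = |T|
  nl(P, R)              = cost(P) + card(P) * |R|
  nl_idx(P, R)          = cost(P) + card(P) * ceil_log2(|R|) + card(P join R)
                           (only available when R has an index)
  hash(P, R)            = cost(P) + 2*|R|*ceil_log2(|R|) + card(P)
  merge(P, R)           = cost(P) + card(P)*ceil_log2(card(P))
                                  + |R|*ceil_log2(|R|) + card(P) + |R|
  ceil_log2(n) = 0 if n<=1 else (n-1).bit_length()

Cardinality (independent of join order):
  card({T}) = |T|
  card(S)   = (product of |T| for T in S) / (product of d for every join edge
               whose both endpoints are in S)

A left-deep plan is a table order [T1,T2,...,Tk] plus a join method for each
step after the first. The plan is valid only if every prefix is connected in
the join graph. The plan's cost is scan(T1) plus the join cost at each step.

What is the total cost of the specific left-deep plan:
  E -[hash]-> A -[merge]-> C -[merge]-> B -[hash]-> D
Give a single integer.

step 1: scan E: cost=50, card=50
step 2: join A via hash
    card(P join A) = 50*150/(2) = 3750
    cost = 50 + 2*150*8 + 50 = 2500
step 3: join C via merge
    card(P join C) = 3750*250/(250) = 3750
    cost = 2500 + 3750*12 + 250*8 + 3750 + 250 = 53500
step 4: join B via merge
    card(P join B) = 3750*400/(25) = 60000
    cost = 53500 + 3750*12 + 400*9 + 3750 + 400 = 106250
step 5: join D via hash
    card(P join D) = 60000*120/(20) = 360000
    cost = 106250 + 2*120*7 + 60000 = 167930

167930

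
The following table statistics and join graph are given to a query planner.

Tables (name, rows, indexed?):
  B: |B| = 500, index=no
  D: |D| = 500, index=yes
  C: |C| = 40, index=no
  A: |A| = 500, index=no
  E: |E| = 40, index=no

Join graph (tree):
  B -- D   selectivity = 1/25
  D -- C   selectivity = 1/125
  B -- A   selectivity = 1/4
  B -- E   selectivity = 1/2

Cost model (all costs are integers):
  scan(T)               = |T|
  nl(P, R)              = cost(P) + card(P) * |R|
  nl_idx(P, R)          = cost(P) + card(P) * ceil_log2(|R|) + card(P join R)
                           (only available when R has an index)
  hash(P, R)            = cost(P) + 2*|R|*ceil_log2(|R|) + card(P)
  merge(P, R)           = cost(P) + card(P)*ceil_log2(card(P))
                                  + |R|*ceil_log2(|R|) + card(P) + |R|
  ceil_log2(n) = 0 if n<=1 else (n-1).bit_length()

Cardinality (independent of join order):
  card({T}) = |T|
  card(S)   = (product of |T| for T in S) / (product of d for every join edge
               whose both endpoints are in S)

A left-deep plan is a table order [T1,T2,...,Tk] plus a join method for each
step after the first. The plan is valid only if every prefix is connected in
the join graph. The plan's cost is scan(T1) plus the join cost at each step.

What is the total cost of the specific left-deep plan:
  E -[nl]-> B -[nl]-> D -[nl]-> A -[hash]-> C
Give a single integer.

step 1: scan E: cost=40, card=40
step 2: join B via nl
    card(P join B) = 40*500/(2) = 10000
    cost = 40 + 40*500 = 20040
step 3: join D via nl
    card(P join D) = 10000*500/(25) = 200000
    cost = 20040 + 10000*500 = 5020040
step 4: join A via nl
    card(P join A) = 200000*500/(4) = 25000000
    cost = 5020040 + 200000*500 = 105020040
step 5: join C via hash
    card(P join C) = 25000000*40/(125) = 8000000
    cost = 105020040 + 2*40*6 + 25000000 = 130020520

130020520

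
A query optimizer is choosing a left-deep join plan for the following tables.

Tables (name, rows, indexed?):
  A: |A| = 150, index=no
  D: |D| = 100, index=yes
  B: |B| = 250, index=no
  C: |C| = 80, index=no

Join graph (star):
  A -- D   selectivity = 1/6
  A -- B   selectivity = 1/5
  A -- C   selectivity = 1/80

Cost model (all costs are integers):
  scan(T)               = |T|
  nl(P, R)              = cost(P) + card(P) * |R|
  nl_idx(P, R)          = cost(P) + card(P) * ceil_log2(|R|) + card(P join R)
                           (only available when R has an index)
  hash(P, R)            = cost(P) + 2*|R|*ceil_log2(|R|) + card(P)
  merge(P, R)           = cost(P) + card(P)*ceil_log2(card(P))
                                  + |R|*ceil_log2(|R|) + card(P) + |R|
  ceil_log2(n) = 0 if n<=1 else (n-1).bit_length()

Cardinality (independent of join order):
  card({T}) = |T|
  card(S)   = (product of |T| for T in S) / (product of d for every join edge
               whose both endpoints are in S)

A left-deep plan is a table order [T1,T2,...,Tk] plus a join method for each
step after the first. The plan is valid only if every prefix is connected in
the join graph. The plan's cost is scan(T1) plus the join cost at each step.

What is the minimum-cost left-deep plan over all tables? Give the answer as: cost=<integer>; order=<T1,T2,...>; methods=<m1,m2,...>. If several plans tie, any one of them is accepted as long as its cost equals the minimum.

cost=9470; order=A,C,D,B; methods=hash,hash,hash

Selinger DP (subsets sized 1..n):
  {A}: scan cost=150, card=150
  {D}: scan cost=100, card=100
  {B}: scan cost=250, card=250
  {C}: scan cost=80, card=80
  {AD}: card=2500; try (D,hash)→1700, (A,merge)→2250, (D,merge)→2300, (A,hash)→2600, (D,nl_idx)→3700, (A,nl)→15100 …(+1); best=1700 via (D,hash)
  {AB}: card=7500; try (A,hash)→2900, (B,merge)→3750, (A,merge)→3850, (B,hash)→4300, (B,nl)→37650, (A,nl)→37750; best=2900 via (A,hash)
  {AC}: card=150; try (C,hash)→1420, (A,merge)→2070, (C,merge)→2140, (A,hash)→2560, (A,nl)→12080, (C,nl)→12150; best=1420 via (C,hash)
  {ABD}: card=125000; try (B,hash)→8200, (D,hash)→11800, (B,merge)→36450, (D,merge)→108700, (D,nl_idx)→180400, (B,nl)→626700 …(+1); best=8200 via (B,hash)
  {ACD}: card=2500; try (D,hash)→2970, (D,merge)→3570, (D,nl_idx)→4970, (C,hash)→5320, (D,nl)→16420, (C,merge)→34840 …(+1); best=2970 via (D,hash)
  {ABC}: card=7500; try (B,merge)→5020, (B,hash)→5570, (C,hash)→11520, (B,nl)→38920, (C,merge)→108540, (C,nl)→602900; best=5020 via (B,merge)
  {ABCD}: card=125000; try (B,hash)→9470, (D,hash)→13920, (B,merge)→37720, (D,merge)→110820, (C,hash)→134320, (D,nl_idx)→182520 …(+4); best=9470 via (B,hash)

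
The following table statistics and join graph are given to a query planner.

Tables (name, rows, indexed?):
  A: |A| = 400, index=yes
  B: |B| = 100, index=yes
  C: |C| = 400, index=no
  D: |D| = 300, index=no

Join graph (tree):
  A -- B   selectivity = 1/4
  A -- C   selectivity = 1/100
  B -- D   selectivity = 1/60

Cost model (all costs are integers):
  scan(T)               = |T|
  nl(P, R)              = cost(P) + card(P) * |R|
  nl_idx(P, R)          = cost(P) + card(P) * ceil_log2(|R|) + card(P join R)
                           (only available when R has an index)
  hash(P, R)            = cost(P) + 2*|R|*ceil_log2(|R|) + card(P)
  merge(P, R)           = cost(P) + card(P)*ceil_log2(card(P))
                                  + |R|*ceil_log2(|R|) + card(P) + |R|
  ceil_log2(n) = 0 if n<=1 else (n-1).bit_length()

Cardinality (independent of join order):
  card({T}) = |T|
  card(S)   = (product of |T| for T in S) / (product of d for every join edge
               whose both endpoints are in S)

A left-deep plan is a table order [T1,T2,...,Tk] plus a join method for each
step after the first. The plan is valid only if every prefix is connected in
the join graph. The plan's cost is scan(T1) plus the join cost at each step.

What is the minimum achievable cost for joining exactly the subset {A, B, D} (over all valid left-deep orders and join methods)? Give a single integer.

9700

Selinger DP over subsets of {A,B,D}:
  {A}: scan cost=400, card=400
  {B}: scan cost=100, card=100
  {D}: scan cost=300, card=300
  {AB}: card=10000; try (B,hash)→2200, (A,merge)→4900, (B,merge)→5200, (A,hash)→7400, (A,nl_idx)→11000, (B,nl_idx)→13200 …(+2); best=2200 via (B,hash)
  {BD}: card=500; try (B,hash)→2000, (B,nl_idx)→2900, (D,merge)→3900, (B,merge)→4100, (D,hash)→5600, (D,nl)→30100 …(+1); best=2000 via (B,hash)
  {ABD}: card=50000; try (A,hash)→9700, (A,merge)→11000, (D,hash)→17600, (A,nl_idx)→56500, (D,merge)→155200, (A,nl)→202000 …(+1); best=9700 via (A,hash)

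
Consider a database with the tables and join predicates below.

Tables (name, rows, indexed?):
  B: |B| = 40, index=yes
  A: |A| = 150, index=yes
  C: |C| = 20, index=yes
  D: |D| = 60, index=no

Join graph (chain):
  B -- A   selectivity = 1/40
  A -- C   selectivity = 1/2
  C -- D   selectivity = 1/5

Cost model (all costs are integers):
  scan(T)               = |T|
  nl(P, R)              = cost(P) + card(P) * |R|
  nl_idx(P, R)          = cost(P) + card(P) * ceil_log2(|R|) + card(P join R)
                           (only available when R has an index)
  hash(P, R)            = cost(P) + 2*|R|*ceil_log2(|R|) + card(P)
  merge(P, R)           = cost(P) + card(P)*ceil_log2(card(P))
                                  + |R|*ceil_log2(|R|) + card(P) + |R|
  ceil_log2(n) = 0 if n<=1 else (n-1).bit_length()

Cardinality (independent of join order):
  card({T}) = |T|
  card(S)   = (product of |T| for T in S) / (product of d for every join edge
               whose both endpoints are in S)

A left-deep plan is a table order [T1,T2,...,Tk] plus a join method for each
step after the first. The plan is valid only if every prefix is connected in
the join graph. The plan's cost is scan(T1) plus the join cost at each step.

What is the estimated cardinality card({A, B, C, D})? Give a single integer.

Tables in S: A(150), B(40), C(20), D(60)
Edges inside S: B-A(d=40), A-C(d=2), C-D(d=5)
numerator = 150 * 40 * 20 * 60 = 7200000
denominator = 40 * 2 * 5 = 400
card(S) = 7200000 / 400 = 18000

18000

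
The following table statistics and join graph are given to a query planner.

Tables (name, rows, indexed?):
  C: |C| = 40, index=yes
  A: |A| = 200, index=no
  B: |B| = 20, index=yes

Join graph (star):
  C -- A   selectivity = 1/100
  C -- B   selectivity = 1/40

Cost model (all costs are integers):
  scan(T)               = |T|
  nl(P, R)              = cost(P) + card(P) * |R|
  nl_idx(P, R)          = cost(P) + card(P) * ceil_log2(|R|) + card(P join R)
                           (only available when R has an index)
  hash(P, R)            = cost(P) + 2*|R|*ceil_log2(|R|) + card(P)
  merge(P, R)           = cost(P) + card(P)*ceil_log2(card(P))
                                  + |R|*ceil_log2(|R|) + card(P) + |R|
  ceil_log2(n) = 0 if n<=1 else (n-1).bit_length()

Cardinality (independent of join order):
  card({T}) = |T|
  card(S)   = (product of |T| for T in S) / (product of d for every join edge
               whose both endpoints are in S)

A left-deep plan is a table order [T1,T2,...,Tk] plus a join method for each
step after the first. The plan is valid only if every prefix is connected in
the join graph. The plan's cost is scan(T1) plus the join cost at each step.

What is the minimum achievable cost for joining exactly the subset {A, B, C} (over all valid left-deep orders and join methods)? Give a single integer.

1160

Selinger DP over subsets of {A,B,C}:
  {C}: scan cost=40, card=40
  {A}: scan cost=200, card=200
  {B}: scan cost=20, card=20
  {AC}: card=80; try (C,hash)→880, (C,nl_idx)→1480, (A,merge)→2120, (C,merge)→2280, (A,hash)→3280, (A,nl)→8040 …(+1); best=880 via (C,hash)
  {BC}: card=20; try (C,nl_idx)→160, (B,nl_idx)→260, (B,hash)→280, (C,merge)→420, (B,merge)→440, (C,hash)→520 …(+2); best=160 via (C,nl_idx)
  {ABC}: card=40; try (B,hash)→1160, (B,nl_idx)→1320, (B,merge)→1640, (A,merge)→2080, (B,nl)→2480, (A,hash)→3380 …(+1); best=1160 via (B,hash)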